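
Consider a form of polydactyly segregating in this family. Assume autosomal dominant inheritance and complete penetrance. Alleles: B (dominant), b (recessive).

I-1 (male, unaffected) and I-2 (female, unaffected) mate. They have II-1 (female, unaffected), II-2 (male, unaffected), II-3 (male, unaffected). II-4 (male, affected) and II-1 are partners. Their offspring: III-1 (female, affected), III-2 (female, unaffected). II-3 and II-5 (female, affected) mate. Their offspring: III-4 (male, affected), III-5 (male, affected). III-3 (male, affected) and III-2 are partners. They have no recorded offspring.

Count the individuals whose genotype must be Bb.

Obligate heterozygotes: II-4 is affected so carries B and passed b to III-2 (bb), so II-4 is Bb; III-1 is affected so carries B and received b from II-1 (bb), so III-1 is Bb; III-4 is affected so carries B and received b from II-3 (bb), so III-4 is Bb; III-5 is affected so carries B and received b from II-3 (bb), so III-5 is Bb.
Every other individual is either homozygous by phenotype or has at least one consistent homozygous assignment, so the count is 4.

4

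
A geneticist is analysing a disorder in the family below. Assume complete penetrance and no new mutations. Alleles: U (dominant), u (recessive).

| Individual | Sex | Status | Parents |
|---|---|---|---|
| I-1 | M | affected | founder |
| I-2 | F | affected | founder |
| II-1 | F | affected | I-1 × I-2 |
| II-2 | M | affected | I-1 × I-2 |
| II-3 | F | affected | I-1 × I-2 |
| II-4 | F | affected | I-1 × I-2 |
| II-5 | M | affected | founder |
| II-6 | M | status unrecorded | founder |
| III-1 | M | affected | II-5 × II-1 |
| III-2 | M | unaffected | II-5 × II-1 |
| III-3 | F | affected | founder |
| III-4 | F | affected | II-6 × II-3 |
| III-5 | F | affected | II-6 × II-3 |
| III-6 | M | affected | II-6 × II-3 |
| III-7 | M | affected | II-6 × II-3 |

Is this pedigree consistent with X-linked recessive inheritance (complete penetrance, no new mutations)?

No

Under X-linked recessive, III-2 (unaffected, male) cannot arise from II-5 (affected) × II-1 (affected).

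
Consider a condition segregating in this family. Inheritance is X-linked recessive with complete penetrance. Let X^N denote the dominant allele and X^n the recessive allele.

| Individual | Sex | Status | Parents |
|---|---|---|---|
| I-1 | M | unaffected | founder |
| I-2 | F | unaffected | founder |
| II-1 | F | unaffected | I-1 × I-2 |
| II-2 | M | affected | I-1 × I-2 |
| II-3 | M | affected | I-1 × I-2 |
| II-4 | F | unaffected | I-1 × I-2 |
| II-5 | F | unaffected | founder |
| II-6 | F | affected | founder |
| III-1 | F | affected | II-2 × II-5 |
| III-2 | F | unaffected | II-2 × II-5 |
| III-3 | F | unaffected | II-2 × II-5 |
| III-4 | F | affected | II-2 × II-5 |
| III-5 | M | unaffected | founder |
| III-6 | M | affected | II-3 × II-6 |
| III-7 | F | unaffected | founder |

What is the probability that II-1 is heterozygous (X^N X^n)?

1/2

I-1 is unaffected, so I-1 is X^N Y.
I-2 is unaffected so carries N and passed n to II-2 (X^n Y), so I-2 is X^N X^n.
Their cross gives offspring ratios 1/2 X^N X^N : 1/2 X^N X^n. Conditioning on II-1 being unaffected, P(X^N X^n) = 1/2 / 1 = 1/2.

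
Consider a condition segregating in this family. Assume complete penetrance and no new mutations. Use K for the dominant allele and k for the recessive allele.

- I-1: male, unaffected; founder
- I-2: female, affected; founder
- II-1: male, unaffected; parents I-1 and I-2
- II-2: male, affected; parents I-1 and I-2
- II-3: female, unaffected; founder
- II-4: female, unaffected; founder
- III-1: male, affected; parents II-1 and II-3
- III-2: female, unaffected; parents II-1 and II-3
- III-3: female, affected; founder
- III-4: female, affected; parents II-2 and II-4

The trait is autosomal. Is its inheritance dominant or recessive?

II-1 and II-3 are both unaffected yet have an affected child III-1. Under dominance, an affected child requires at least one affected parent, so the trait cannot be dominant.

recessive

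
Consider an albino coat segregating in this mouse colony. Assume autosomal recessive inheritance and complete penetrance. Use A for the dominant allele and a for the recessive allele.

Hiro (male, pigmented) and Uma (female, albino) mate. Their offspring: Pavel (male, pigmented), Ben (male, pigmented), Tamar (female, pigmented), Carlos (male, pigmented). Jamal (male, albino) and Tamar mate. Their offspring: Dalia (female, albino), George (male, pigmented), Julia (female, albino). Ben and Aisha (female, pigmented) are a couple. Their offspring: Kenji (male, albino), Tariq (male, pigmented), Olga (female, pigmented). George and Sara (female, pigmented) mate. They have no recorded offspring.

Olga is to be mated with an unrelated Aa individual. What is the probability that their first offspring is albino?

Ben is pigmented so carries A and received a from Uma (aa), so Ben is Aa.
Aisha is pigmented so carries A and passed a to Kenji (aa), so Aisha is Aa.
Olga is a pigmented offspring of Ben (Aa) × Aisha (Aa), whose cross gives 1/4 AA : 1/2 Aa : 1/4 aa; conditioning on being pigmented, Olga is AA with probability 1/3, Aa with probability 2/3.
Summing over parental genotype combinations, P(offspring is albino) = 2/3·1/4 = 1/6.

1/6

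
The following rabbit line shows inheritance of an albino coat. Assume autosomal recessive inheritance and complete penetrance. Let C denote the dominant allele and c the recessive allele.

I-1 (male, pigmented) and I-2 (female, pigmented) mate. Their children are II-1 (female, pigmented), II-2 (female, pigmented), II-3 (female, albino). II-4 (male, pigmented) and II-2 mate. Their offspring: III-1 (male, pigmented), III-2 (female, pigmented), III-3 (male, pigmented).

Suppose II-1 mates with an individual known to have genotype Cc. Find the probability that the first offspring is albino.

I-1 is pigmented so carries C and passed c to II-3 (cc), so I-1 is Cc.
I-2 is pigmented so carries C and passed c to II-3 (cc), so I-2 is Cc.
II-1 is a pigmented offspring of I-1 (Cc) × I-2 (Cc), whose cross gives 1/4 CC : 1/2 Cc : 1/4 cc; conditioning on being pigmented, II-1 is CC with probability 1/3, Cc with probability 2/3.
Summing over parental genotype combinations, P(offspring is albino) = 2/3·1/4 = 1/6.

1/6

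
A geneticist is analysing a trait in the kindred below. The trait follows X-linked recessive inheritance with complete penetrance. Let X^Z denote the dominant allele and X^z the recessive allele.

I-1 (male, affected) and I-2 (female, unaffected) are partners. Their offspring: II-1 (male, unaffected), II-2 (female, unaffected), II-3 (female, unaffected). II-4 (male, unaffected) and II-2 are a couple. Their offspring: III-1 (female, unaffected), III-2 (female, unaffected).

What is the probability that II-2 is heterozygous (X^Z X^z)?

1

II-2 is unaffected so carries Z and received z from I-1 (X^z Y), so II-2 is X^Z X^z, giving P(X^Z X^z) = 1.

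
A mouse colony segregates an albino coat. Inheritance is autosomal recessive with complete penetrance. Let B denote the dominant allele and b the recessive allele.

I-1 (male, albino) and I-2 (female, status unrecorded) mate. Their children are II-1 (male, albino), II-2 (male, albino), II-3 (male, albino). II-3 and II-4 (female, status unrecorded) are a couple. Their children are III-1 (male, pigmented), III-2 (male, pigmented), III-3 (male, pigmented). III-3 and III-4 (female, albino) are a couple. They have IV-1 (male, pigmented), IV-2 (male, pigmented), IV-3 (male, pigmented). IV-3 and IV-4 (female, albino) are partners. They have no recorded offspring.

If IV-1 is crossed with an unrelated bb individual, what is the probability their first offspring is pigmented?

1/2

IV-1 is pigmented so carries B and received b from III-4 (bb), so IV-1 is Bb.
The cross gives 1/2 Bb : 1/2 bb, so P(offspring is pigmented) = 1/2.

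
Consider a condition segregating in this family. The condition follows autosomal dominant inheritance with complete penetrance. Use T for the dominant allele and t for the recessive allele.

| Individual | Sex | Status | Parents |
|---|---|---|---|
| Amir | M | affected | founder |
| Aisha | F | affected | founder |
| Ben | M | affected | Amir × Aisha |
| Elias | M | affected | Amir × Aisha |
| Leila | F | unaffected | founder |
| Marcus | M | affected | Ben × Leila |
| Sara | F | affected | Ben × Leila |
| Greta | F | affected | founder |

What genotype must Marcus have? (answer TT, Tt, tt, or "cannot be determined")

From phenotype alone, Marcus is TT or Tt.
Marcus is affected so carries T and received t from Leila (tt), so Marcus is Tt.

Tt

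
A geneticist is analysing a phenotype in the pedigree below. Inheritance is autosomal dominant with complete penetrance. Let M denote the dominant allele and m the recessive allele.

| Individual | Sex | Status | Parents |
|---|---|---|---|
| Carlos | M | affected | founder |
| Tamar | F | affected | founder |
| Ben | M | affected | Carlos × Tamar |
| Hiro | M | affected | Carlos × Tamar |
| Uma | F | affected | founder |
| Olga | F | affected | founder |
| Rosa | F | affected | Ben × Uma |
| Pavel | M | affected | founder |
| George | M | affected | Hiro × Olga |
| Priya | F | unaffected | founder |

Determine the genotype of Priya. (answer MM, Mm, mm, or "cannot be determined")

Priya is unaffected, so Priya is mm.

mm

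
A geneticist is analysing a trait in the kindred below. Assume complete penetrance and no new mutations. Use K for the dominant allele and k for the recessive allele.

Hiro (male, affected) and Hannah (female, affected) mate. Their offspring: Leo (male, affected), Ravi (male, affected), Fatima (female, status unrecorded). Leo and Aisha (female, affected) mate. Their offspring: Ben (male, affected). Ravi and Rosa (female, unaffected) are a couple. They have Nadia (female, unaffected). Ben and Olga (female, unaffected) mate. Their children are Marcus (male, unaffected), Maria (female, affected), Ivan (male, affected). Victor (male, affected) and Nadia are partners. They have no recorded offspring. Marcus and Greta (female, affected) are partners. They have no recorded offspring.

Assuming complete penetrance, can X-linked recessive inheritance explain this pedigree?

Yes

A consistent assignment under X-linked recessive exists: Hiro X^k Y, Hannah X^k X^k, Leo X^k Y, Ravi X^k Y, Fatima X^k X^k, Aisha X^k X^k, Rosa X^K X^K, Ben X^k Y, Olga X^K X^k, Nadia X^K X^k, Victor X^k Y, Marcus X^K Y, Maria X^k X^k, Ivan X^k Y, Greta X^k X^k.
In this assignment every recorded phenotype matches its genotype and every non-founder's genotype is obtainable from its parents' genotypes, so the pedigree is consistent.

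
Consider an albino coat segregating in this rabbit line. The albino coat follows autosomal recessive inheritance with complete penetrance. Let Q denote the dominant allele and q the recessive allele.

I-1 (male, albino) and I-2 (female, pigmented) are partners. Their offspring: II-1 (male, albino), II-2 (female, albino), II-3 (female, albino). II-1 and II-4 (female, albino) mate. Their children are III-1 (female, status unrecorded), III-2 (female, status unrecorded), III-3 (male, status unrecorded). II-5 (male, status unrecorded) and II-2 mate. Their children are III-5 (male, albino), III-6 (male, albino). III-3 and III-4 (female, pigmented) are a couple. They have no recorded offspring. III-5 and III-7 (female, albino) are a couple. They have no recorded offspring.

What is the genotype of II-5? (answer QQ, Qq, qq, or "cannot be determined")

cannot be determined

II-5's phenotype is unrecorded, and no parent or child forces a single allele at both positions; consistent genotype assignments exist with II-5 as Qq or qq.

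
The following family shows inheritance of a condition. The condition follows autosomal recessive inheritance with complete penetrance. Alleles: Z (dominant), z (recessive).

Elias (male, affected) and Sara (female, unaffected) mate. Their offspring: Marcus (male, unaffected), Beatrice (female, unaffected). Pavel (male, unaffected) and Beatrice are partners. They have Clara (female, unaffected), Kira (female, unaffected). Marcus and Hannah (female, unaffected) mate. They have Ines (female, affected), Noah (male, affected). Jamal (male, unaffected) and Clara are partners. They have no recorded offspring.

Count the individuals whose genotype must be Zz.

Obligate heterozygotes: Marcus is unaffected so carries Z and received z from Elias (zz), so Marcus is Zz; Beatrice is unaffected so carries Z and received z from Elias (zz), so Beatrice is Zz; Hannah is unaffected so carries Z and passed z to Ines (zz), so Hannah is Zz.
Every other individual is either homozygous by phenotype or has at least one consistent homozygous assignment, so the count is 3.

3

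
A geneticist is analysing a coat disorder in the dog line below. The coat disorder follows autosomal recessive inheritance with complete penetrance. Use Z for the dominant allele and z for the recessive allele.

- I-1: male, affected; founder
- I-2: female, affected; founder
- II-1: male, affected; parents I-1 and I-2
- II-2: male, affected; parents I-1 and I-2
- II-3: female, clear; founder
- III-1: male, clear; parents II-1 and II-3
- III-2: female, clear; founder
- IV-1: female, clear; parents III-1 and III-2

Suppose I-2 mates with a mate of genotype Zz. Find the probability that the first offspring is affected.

1/2

I-2 is affected, so I-2 is zz.
The cross gives 1/2 Zz : 1/2 zz, so P(offspring is affected) = 1/2.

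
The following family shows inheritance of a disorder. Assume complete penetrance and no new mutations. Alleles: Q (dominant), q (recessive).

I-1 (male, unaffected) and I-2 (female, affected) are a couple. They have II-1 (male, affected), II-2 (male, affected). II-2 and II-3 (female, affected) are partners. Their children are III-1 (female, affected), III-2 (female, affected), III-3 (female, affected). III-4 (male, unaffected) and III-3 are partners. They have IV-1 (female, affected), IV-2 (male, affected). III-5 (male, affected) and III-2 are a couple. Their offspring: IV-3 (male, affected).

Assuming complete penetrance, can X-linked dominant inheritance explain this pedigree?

A consistent assignment under X-linked dominant exists: I-1 X^q Y, I-2 X^Q X^Q, II-1 X^Q Y, II-2 X^Q Y, II-3 X^Q X^Q, III-1 X^Q X^Q, III-2 X^Q X^Q, III-3 X^Q X^Q, III-4 X^q Y, III-5 X^Q Y, IV-1 X^Q X^q, IV-2 X^Q Y, IV-3 X^Q Y.
In this assignment every recorded phenotype matches its genotype and every non-founder's genotype is obtainable from its parents' genotypes, so the pedigree is consistent.

Yes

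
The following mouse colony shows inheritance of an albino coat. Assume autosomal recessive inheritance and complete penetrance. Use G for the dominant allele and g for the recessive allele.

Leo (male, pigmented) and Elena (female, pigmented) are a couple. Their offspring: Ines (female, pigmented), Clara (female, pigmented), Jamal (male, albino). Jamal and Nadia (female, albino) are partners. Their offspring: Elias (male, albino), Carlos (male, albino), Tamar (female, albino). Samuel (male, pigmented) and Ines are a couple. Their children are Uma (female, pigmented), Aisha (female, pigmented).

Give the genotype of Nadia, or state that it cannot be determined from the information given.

gg

Nadia is albino, so Nadia is gg.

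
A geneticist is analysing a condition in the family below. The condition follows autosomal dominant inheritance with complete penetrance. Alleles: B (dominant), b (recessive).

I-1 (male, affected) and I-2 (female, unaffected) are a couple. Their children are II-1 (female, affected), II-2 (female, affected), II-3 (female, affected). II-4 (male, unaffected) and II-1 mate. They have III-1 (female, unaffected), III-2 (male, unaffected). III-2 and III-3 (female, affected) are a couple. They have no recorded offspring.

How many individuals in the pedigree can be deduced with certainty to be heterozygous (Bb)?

3

Obligate heterozygotes: II-1 is affected so carries B and received b from I-2 (bb), so II-1 is Bb; II-2 is affected so carries B and received b from I-2 (bb), so II-2 is Bb; II-3 is affected so carries B and received b from I-2 (bb), so II-3 is Bb.
Every other individual is either homozygous by phenotype or has at least one consistent homozygous assignment, so the count is 3.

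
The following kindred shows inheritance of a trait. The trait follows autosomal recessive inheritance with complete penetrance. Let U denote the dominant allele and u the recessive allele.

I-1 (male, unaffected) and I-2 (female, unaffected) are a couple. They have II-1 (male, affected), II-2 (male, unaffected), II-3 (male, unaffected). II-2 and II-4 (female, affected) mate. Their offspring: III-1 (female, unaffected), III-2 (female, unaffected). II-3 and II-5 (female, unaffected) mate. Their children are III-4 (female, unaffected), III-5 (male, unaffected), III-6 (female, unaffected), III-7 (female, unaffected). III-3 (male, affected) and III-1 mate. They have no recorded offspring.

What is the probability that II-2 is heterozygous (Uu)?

I-1 is unaffected so carries U and passed u to II-1 (uu), so I-1 is Uu.
I-2 is unaffected so carries U and passed u to II-1 (uu), so I-2 is Uu.
Their cross gives offspring ratios 1/4 UU : 1/2 Uu : 1/4 uu. Conditioning on II-2 being unaffected, P(Uu) = 1/2 / 3/4 = 2/3 before taking II-2's own offspring into account.
II-4 is affected, so II-4 is uu.
Now use II-2's offspring. Probability of each recorded status — unaffected daughter III-1: 1/2 if II-2 is Uu, 1 if UU; unaffected daughter III-2: 1/2 if II-2 is Uu, 1 if UU.
Bayes: P(Uu) = 2/3·1/4 / (2/3·1/4 + 1/3·1) = 1/3.

1/3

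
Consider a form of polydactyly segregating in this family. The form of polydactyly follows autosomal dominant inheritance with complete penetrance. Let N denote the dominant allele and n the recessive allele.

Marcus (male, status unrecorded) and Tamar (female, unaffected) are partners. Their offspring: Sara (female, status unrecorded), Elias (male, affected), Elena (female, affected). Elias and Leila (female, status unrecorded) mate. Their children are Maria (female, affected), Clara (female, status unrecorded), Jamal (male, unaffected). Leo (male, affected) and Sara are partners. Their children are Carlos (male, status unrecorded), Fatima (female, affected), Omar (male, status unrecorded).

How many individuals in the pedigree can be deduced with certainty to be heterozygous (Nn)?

Obligate heterozygotes: Elias is affected so carries N and received n from Tamar (nn), so Elias is Nn; Elena is affected so carries N and received n from Tamar (nn), so Elena is Nn.
Every other individual is either homozygous by phenotype or has at least one consistent homozygous assignment, so the count is 2.

2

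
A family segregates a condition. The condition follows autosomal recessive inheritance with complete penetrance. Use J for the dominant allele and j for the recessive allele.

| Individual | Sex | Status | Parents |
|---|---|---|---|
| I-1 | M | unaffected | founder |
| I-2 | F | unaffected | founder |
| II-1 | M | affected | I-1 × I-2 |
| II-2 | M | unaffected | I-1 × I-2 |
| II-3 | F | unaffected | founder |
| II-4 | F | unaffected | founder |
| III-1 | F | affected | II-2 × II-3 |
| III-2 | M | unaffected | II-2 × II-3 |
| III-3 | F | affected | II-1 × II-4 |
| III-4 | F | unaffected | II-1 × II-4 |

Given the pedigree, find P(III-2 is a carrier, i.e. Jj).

II-2 is unaffected so carries J and passed j to III-1 (jj), so II-2 is Jj.
II-3 is unaffected so carries J and passed j to III-1 (jj), so II-3 is Jj.
Their cross gives offspring ratios 1/4 JJ : 1/2 Jj : 1/4 jj. Conditioning on III-2 being unaffected, P(Jj) = 1/2 / 3/4 = 2/3.

2/3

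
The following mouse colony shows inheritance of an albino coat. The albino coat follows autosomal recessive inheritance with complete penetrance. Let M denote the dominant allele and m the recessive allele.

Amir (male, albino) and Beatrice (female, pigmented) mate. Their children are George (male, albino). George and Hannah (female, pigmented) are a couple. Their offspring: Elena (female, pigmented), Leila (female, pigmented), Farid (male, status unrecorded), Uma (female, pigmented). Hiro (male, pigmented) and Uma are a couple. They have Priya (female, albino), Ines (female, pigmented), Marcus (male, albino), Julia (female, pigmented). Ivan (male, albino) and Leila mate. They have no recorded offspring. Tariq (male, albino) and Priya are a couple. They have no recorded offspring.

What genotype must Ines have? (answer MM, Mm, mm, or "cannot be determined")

Ines's phenotype allows MM or Mm, and no parent or child forces a single allele at both positions; consistent genotype assignments exist with Ines as MM or Mm.

cannot be determined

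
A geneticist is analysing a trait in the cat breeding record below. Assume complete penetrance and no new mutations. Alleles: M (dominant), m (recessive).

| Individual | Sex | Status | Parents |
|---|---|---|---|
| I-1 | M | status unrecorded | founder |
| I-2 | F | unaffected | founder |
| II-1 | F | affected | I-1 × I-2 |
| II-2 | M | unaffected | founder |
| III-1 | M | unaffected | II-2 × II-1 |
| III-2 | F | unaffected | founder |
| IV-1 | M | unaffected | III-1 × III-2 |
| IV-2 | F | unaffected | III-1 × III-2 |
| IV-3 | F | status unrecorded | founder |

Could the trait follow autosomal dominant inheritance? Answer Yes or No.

A consistent assignment under autosomal dominant exists: I-1 MM, I-2 mm, II-1 Mm, II-2 mm, III-1 mm, III-2 mm, IV-1 mm, IV-2 mm, IV-3 MM.
In this assignment every recorded phenotype matches its genotype and every non-founder's genotype is obtainable from its parents' genotypes, so the pedigree is consistent.

Yes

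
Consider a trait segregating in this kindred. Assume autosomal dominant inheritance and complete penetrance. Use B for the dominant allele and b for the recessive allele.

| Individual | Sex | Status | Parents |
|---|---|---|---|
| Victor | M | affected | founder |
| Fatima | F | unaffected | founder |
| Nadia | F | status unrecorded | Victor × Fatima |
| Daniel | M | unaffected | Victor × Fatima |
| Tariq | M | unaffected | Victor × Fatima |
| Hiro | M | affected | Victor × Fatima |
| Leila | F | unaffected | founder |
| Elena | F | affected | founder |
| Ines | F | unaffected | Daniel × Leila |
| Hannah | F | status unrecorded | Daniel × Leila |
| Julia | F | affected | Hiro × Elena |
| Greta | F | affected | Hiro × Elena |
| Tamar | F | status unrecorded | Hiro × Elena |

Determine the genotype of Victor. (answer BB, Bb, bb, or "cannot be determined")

From phenotype alone, Victor is BB or Bb.
Victor is affected so carries B and passed b to Daniel (bb), so Victor is Bb.

Bb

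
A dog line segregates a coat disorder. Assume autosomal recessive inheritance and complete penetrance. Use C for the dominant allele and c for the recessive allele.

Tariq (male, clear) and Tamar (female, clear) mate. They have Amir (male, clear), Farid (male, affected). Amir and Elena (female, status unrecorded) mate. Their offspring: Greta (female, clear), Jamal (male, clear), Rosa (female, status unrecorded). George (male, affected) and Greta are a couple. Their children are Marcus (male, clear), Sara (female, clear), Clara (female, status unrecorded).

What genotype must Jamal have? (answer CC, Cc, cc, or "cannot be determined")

cannot be determined

Jamal's phenotype allows CC or Cc, and no parent or child forces a single allele at both positions; consistent genotype assignments exist with Jamal as CC or Cc.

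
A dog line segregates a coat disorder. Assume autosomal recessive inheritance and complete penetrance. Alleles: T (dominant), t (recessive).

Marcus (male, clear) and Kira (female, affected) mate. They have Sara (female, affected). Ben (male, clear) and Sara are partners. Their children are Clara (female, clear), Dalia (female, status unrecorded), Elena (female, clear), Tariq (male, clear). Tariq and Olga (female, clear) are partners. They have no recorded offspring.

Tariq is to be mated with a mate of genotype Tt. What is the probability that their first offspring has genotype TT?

Tariq is clear so carries T and received t from Sara (tt), so Tariq is Tt.
The cross gives 1/4 TT : 1/2 Tt : 1/4 tt, so P(offspring has genotype TT) = 1/4.

1/4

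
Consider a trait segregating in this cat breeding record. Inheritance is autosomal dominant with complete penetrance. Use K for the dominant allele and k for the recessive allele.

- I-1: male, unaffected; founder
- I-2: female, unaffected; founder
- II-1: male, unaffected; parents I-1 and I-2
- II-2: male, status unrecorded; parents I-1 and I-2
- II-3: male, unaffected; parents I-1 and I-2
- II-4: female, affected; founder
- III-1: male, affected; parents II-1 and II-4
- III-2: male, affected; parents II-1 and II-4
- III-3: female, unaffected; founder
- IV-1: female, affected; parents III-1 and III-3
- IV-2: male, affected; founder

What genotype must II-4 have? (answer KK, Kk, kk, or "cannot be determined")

cannot be determined

II-4's phenotype allows KK or Kk, and no parent or child forces a single allele at both positions; consistent genotype assignments exist with II-4 as KK or Kk.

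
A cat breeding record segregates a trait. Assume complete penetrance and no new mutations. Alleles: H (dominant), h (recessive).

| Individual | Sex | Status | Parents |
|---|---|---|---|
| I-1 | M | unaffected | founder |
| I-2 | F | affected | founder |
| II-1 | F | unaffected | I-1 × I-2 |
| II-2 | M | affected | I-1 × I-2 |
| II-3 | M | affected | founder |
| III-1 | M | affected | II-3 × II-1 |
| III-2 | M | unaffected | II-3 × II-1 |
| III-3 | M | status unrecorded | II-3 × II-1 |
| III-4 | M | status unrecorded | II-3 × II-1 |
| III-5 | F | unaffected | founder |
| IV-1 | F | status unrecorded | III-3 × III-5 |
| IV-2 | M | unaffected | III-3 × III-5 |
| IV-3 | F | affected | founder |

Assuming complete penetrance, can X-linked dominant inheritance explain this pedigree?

No

Under X-linked dominant, III-1 (affected, male) cannot arise from II-3 (affected) × II-1 (unaffected).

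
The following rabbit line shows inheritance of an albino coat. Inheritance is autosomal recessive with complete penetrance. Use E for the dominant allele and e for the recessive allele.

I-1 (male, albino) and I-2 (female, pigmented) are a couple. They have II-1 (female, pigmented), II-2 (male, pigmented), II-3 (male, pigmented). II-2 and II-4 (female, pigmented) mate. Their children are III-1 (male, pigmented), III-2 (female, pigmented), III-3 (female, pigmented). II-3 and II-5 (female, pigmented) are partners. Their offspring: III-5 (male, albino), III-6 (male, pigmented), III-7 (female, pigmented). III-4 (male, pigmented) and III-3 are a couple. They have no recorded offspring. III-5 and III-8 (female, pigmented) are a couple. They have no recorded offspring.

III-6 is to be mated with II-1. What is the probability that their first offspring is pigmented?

II-3 is pigmented so carries E and received e from I-1 (ee), so II-3 is Ee.
II-5 is pigmented so carries E and passed e to III-5 (ee), so II-5 is Ee.
III-6 is a pigmented offspring of II-3 (Ee) × II-5 (Ee), whose cross gives 1/4 EE : 1/2 Ee : 1/4 ee; conditioning on being pigmented, III-6 is EE with probability 1/3, Ee with probability 2/3.
II-1 is pigmented so carries E and received e from I-1 (ee), so II-1 is Ee.
Summing over parental genotype combinations, P(offspring is pigmented) = 1/3·1 + 2/3·3/4 = 5/6.

5/6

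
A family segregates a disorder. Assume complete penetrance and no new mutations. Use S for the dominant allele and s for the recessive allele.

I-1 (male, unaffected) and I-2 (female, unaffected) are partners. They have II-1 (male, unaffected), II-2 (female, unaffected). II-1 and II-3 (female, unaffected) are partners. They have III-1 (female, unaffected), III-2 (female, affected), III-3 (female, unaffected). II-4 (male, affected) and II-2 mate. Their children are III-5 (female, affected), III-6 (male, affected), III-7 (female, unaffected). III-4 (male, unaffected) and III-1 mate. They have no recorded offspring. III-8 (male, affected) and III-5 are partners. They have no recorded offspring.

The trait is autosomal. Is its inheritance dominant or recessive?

recessive

II-1 and II-3 are both unaffected yet have an affected child III-2. Under dominance, an affected child requires at least one affected parent, so the trait cannot be dominant.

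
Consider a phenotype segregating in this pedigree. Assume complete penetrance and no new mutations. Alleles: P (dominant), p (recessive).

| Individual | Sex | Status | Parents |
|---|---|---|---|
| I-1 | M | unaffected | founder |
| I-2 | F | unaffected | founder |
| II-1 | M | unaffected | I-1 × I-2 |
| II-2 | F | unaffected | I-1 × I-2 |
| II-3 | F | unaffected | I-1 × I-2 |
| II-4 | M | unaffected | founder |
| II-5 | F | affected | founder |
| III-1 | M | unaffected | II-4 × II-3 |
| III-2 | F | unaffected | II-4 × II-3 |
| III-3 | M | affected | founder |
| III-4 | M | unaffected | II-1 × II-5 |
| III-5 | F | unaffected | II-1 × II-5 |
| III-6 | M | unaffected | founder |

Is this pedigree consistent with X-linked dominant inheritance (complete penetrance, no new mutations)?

A consistent assignment under X-linked dominant exists: I-1 X^p Y, I-2 X^p X^p, II-1 X^p Y, II-2 X^p X^p, II-3 X^p X^p, II-4 X^p Y, II-5 X^P X^p, III-1 X^p Y, III-2 X^p X^p, III-3 X^P Y, III-4 X^p Y, III-5 X^p X^p, III-6 X^p Y.
In this assignment every recorded phenotype matches its genotype and every non-founder's genotype is obtainable from its parents' genotypes, so the pedigree is consistent.

Yes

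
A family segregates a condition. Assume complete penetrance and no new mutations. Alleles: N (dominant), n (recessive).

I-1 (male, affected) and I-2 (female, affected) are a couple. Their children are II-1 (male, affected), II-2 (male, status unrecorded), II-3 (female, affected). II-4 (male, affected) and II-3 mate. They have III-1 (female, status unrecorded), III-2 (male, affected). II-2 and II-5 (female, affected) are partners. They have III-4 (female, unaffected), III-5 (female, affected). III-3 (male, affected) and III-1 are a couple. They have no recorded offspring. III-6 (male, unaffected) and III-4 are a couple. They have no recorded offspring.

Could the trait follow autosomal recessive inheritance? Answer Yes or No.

No assignment of genotypes under autosomal recessive satisfies every parent–offspring relationship, so the pedigree is inconsistent.

No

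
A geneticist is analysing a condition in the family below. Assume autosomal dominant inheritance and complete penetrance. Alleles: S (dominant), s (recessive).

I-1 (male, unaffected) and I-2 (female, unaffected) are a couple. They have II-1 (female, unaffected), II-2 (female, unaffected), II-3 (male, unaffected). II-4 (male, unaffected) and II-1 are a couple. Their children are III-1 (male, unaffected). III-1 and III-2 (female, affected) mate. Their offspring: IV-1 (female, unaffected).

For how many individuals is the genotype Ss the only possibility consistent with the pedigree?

Obligate heterozygotes: III-2 is affected so carries S and passed s to IV-1 (ss), so III-2 is Ss.
Every other individual is either homozygous by phenotype or has at least one consistent homozygous assignment, so the count is 1.

1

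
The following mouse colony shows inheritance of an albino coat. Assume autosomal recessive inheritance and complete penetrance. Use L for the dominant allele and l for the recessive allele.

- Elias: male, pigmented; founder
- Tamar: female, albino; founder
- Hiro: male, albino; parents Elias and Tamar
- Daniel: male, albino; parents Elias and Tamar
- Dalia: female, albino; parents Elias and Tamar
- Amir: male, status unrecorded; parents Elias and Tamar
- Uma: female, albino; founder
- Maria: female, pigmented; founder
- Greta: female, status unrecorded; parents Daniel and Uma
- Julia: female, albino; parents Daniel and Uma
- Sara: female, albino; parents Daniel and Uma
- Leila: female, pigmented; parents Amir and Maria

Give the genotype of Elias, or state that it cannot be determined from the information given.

Ll

From phenotype alone, Elias is LL or Ll.
Elias is pigmented so carries L and passed l to Hiro (ll), so Elias is Ll.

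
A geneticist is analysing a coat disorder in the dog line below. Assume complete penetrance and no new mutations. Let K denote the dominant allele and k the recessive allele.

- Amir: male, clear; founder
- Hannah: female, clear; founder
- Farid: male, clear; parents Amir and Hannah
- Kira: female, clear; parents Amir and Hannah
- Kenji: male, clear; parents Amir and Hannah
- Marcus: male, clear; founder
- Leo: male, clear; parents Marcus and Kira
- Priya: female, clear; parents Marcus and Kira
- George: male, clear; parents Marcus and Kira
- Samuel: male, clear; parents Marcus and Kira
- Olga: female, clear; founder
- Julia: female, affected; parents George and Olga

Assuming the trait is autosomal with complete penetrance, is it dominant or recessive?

George and Olga are both clear yet have an affected child Julia. Under dominance, an affected child requires at least one affected parent, so the trait cannot be dominant.

recessive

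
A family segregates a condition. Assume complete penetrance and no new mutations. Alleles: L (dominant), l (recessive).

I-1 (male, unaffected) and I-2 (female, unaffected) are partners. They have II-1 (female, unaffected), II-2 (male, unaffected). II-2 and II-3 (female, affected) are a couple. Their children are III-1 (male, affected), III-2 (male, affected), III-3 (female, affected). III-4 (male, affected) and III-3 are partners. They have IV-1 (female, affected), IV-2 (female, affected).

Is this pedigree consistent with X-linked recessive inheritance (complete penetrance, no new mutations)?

Under X-linked recessive, III-3 (affected, female) cannot arise from II-2 (unaffected) × II-3 (affected).

No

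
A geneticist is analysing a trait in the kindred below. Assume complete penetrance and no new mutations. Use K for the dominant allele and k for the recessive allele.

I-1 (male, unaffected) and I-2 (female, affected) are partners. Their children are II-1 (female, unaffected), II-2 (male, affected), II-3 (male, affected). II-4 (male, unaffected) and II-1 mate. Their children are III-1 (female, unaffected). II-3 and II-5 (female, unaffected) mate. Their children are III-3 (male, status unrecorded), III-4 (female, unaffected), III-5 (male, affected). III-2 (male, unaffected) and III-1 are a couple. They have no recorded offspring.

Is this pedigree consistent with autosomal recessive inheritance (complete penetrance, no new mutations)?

Yes

A consistent assignment under autosomal recessive exists: I-1 Kk, I-2 kk, II-1 Kk, II-2 kk, II-3 kk, II-4 KK, II-5 Kk, III-1 KK, III-2 KK, III-3 Kk, III-4 Kk, III-5 kk.
In this assignment every recorded phenotype matches its genotype and every non-founder's genotype is obtainable from its parents' genotypes, so the pedigree is consistent.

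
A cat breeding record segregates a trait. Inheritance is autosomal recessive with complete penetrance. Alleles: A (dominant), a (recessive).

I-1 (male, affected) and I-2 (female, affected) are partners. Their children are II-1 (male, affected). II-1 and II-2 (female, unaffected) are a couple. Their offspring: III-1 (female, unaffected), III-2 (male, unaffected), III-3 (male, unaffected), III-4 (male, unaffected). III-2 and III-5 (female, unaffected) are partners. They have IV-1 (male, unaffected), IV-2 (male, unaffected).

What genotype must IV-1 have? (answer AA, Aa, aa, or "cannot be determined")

IV-1's phenotype allows AA or Aa, and no parent or child forces a single allele at both positions; consistent genotype assignments exist with IV-1 as AA or Aa.

cannot be determined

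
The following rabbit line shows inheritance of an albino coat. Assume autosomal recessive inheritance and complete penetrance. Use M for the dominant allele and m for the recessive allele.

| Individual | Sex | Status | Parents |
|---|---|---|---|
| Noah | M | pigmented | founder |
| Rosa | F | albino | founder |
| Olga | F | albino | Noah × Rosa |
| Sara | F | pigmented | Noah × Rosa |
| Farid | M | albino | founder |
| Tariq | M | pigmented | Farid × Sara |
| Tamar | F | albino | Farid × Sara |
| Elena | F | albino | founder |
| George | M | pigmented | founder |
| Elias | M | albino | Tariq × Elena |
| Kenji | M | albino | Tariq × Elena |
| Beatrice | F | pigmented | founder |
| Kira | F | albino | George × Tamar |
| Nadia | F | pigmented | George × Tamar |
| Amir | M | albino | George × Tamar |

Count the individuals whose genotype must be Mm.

Obligate heterozygotes: Noah is pigmented so carries M and passed m to Olga (mm), so Noah is Mm; Sara is pigmented so carries M and received m from Rosa (mm), so Sara is Mm; Tariq is pigmented so carries M and received m from Farid (mm), so Tariq is Mm; George is pigmented so carries M and passed m to Kira (mm), so George is Mm; Nadia is pigmented so carries M and received m from Tamar (mm), so Nadia is Mm.
Every other individual is either homozygous by phenotype or has at least one consistent homozygous assignment, so the count is 5.

5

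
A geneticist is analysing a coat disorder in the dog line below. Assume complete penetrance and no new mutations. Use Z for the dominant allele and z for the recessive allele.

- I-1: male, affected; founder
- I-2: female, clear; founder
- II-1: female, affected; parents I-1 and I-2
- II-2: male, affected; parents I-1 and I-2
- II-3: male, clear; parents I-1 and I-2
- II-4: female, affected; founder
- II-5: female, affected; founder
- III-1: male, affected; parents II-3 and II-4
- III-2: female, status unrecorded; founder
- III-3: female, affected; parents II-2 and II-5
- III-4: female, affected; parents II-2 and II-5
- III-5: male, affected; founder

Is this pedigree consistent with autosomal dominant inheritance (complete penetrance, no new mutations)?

A consistent assignment under autosomal dominant exists: I-1 Zz, I-2 zz, II-1 Zz, II-2 Zz, II-3 zz, II-4 ZZ, II-5 ZZ, III-1 Zz, III-2 ZZ, III-3 ZZ, III-4 ZZ, III-5 ZZ.
In this assignment every recorded phenotype matches its genotype and every non-founder's genotype is obtainable from its parents' genotypes, so the pedigree is consistent.

Yes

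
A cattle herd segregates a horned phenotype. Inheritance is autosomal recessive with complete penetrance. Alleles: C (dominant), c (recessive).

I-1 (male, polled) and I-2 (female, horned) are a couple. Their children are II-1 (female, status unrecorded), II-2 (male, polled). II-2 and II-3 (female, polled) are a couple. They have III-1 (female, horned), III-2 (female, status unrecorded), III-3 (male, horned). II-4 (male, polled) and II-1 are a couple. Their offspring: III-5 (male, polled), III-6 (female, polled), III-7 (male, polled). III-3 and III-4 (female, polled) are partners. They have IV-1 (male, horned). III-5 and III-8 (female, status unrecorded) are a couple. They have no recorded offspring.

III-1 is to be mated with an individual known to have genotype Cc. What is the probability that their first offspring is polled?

1/2

III-1 is horned, so III-1 is cc.
The cross gives 1/2 Cc : 1/2 cc, so P(offspring is polled) = 1/2.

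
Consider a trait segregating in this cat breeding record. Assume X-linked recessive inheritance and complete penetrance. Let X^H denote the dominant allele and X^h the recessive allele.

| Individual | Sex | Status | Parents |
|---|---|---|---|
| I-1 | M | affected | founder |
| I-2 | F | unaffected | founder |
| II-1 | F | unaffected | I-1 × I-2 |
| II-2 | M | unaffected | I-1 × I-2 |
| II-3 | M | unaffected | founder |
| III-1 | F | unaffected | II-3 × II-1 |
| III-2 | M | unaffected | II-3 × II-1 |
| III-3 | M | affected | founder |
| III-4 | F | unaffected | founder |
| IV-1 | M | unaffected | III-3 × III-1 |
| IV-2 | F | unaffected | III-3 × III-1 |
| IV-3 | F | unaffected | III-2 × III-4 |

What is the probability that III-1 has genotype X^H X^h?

II-3 is unaffected, so II-3 is X^H Y.
II-1 is unaffected so carries H and received h from I-1 (X^h Y), so II-1 is X^H X^h.
Their cross gives offspring ratios 1/2 X^H X^H : 1/2 X^H X^h. Conditioning on III-1 being unaffected, P(X^H X^h) = 1/2 / 1 = 1/2 before taking III-1's own offspring into account.
III-3 is affected, so III-3 is X^h Y.
Now use III-1's offspring. Probability of each recorded status — unaffected son IV-1: 1/2 if III-1 is X^H X^h, 1 if X^H X^H; unaffected daughter IV-2: 1/2 if III-1 is X^H X^h, 1 if X^H X^H.
Bayes: P(X^H X^h) = 1/2·1/4 / (1/2·1/4 + 1/2·1) = 1/5.

1/5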